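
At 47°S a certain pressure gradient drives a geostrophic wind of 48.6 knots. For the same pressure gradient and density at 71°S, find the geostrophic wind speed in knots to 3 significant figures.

37.6 knots

With the same pressure gradient and density, V_g ∝ 1/f ∝ 1/sin φ.
V₂ = V₁ · sin φ₁ / sin φ₂ = 48.6 × sin 47° / sin 71°
V₂ = 48.6 × 0.7314/0.9455 = 37.6 knots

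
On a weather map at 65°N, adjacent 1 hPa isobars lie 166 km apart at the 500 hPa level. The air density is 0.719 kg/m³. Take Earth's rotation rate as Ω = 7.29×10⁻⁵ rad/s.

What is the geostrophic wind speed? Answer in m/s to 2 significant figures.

6.3 m/s

Coriolis parameter at 65°N:
f = 2Ω sin φ = 2 × 7.29×10⁻⁵ × sin 65° = 1.32×10⁻⁴ s⁻¹
Pressure gradient: |∂P/∂n| = 100 Pa / 166000 m = 6.02×10⁻⁴ Pa/m
Geostrophic balance (pressure-gradient force = Coriolis force):
V_g = (1/(fρ)) |∂P/∂n| = 6.02×10⁻⁴ / (1.32×10⁻⁴ × 0.719) = 6.34 m/s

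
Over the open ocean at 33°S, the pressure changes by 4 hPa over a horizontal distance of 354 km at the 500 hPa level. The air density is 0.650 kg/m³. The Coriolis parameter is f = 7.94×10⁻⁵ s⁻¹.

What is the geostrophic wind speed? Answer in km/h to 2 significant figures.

79 km/h

Pressure gradient: |∂P/∂n| = 400 Pa / 354000 m = 1.13×10⁻³ Pa/m
Geostrophic balance (pressure-gradient force = Coriolis force):
V_g = (1/(fρ)) |∂P/∂n| = 1.13×10⁻³ / (7.94×10⁻⁵ × 0.650) = 21.9 m/s
Converting: 21.9 m/s × 3.6 = 79 km/h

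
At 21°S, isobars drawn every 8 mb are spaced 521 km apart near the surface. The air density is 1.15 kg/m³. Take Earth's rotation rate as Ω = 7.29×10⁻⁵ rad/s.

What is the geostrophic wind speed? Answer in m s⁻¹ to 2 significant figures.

26 m s⁻¹

Coriolis parameter at 21°S:
f = 2Ω sin φ = 2 × 7.29×10⁻⁵ × sin 21° = 5.23×10⁻⁵ s⁻¹
Pressure gradient: |∂P/∂n| = 800 Pa / 521000 m = 1.54×10⁻³ Pa/m
Geostrophic balance (pressure-gradient force = Coriolis force):
V_g = (1/(fρ)) |∂P/∂n| = 1.54×10⁻³ / (5.23×10⁻⁵ × 1.15) = 25.6 m/s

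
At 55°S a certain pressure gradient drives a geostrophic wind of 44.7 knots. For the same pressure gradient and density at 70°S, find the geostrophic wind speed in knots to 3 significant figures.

With the same pressure gradient and density, V_g ∝ 1/f ∝ 1/sin φ.
V₂ = V₁ · sin φ₁ / sin φ₂ = 44.7 × sin 55° / sin 70°
V₂ = 44.7 × 0.8192/0.9397 = 39.0 knots

39.0 knots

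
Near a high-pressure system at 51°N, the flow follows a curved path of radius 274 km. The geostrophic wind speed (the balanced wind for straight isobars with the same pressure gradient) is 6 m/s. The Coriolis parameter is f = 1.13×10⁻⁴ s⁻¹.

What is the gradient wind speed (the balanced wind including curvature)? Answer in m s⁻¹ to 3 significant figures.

Around a high, pressure-gradient force acts outward with centrifugal, so Coriolis balances both:
fV = (1/ρ)|∂P/∂n| + V²/R  →  V² − fR·V + fR·V_g = 0
With fR = 1.13×10⁻⁴ × 274×10³ m = 31.0 m/s:
V = [fR − √((fR)² − 4 fR V_g)]/2 = [31.0 − √(31.0² − 4×31.0×6)]/2 = 8.14 m/s
Supergeostrophic (V > V_g = 6 m/s), as expected around a high.

8.14 m s⁻¹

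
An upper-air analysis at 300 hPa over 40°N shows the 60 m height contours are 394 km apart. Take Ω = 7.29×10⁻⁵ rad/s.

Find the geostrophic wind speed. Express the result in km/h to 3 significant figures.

Coriolis parameter at 40°N:
f = 2Ω sin φ = 2 × 7.29×10⁻⁵ × sin 40° = 9.37×10⁻⁵ s⁻¹
Height gradient: |∂Z/∂n| = 60 m / 394000 m = 1.52×10⁻⁴
On a pressure surface, geostrophic balance gives V_g = (g/f)|∂Z/∂n|:
V_g = 9.81 × 1.52×10⁻⁴ / 9.37×10⁻⁵ = 15.9 m/s
Converting: 15.9 m/s × 3.6 = 57.4 km/h

57.4 km/h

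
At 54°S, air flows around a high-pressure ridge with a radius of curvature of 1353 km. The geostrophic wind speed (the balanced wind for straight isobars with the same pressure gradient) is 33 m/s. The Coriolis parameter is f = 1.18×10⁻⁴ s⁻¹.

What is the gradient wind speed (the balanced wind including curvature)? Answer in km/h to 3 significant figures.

168 km/h

Around a high, pressure-gradient force acts outward with centrifugal, so Coriolis balances both:
fV = (1/ρ)|∂P/∂n| + V²/R  →  V² − fR·V + fR·V_g = 0
With fR = 1.18×10⁻⁴ × 1353×10³ m = 160 m/s:
V = [fR − √((fR)² − 4 fR V_g)]/2 = [160 − √(160² − 4×160×33)]/2 = 46.6 m/s
Supergeostrophic (V > V_g = 33 m/s), as expected around a high.
Converting: 46.6 m/s × 3.6 = 168 km/h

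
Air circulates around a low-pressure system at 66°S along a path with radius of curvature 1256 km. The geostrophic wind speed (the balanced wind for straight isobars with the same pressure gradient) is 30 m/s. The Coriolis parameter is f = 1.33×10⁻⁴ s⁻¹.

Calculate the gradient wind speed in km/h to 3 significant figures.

Around a low, centrifugal force acts outward with Coriolis, so pressure-gradient force balances both:
(1/ρ)|∂P/∂n| = fV + V²/R  →  V² + fR·V − fR·V_g = 0
With fR = 1.33×10⁻⁴ × 1256×10³ m = 167 m/s:
V = [−fR + √((fR)² + 4 fR V_g)]/2 = [−167 + √(167² + 4×167×30)]/2 = 26 m/s
Subgeostrophic (V < V_g = 30 m/s), as expected around a low.
Converting: 26 m/s × 3.6 = 93.5 km/h

93.5 km/h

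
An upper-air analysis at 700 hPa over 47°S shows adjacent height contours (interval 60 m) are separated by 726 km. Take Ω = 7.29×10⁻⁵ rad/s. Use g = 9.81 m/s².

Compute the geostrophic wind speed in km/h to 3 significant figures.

Coriolis parameter at 47°S:
f = 2Ω sin φ = 2 × 7.29×10⁻⁵ × sin 47° = 1.07×10⁻⁴ s⁻¹
Height gradient: |∂Z/∂n| = 60 m / 726000 m = 8.26×10⁻⁵
On a pressure surface, geostrophic balance gives V_g = (g/f)|∂Z/∂n|:
V_g = 9.81 × 8.26×10⁻⁵ / 1.07×10⁻⁴ = 7.60 m/s
Converting: 7.60 m/s × 3.6 = 27.4 km/h

27.4 km/h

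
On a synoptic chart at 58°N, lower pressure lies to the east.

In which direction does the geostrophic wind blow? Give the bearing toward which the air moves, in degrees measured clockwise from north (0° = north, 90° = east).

The pressure-gradient force points toward the east (bearing 090°).
Geostrophic balance: in the Northern Hemisphere the Coriolis force deflects motion to the right, so the geostrophic wind blows 90° to the right of the pressure-gradient force (low pressure on the left).
Rotating 090° by 90° clockwise gives 180° — the wind blows toward the south.

180°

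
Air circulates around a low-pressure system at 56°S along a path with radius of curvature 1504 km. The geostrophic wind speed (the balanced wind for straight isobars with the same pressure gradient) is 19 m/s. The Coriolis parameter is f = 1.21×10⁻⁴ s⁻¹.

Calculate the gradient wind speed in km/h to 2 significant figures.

Around a low, centrifugal force acts outward with Coriolis, so pressure-gradient force balances both:
(1/ρ)|∂P/∂n| = fV + V²/R  →  V² + fR·V − fR·V_g = 0
With fR = 1.21×10⁻⁴ × 1504×10³ m = 182 m/s:
V = [−fR + √((fR)² + 4 fR V_g)]/2 = [−182 + √(182² + 4×182×19)]/2 = 17.3 m/s
Subgeostrophic (V < V_g = 19 m/s), as expected around a low.
Converting: 17.3 m/s × 3.6 = 62 km/h

62 km/h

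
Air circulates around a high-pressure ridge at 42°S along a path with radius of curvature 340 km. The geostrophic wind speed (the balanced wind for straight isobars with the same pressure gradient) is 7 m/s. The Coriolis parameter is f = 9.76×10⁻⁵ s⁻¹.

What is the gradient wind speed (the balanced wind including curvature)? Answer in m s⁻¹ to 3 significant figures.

10.0 m s⁻¹

Around a high, pressure-gradient force acts outward with centrifugal, so Coriolis balances both:
fV = (1/ρ)|∂P/∂n| + V²/R  →  V² − fR·V + fR·V_g = 0
With fR = 9.76×10⁻⁵ × 340×10³ m = 33.2 m/s:
V = [fR − √((fR)² − 4 fR V_g)]/2 = [33.2 − √(33.2² − 4×33.2×7)]/2 = 10 m/s
Supergeostrophic (V > V_g = 7 m/s), as expected around a high.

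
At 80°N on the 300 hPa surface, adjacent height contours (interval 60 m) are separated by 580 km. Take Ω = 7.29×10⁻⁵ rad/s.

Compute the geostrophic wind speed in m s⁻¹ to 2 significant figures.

Coriolis parameter at 80°N:
f = 2Ω sin φ = 2 × 7.29×10⁻⁵ × sin 80° = 1.44×10⁻⁴ s⁻¹
Height gradient: |∂Z/∂n| = 60 m / 580000 m = 1.03×10⁻⁴
On a pressure surface, geostrophic balance gives V_g = (g/f)|∂Z/∂n|:
V_g = 9.81 × 1.03×10⁻⁴ / 1.44×10⁻⁴ = 7.07 m/s

7.1 m s⁻¹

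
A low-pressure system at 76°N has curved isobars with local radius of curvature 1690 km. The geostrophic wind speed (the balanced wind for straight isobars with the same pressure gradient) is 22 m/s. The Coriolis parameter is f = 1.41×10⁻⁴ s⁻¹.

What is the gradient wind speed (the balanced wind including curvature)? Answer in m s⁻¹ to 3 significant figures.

20.3 m s⁻¹

Around a low, centrifugal force acts outward with Coriolis, so pressure-gradient force balances both:
(1/ρ)|∂P/∂n| = fV + V²/R  →  V² + fR·V − fR·V_g = 0
With fR = 1.41×10⁻⁴ × 1690×10³ m = 238 m/s:
V = [−fR + √((fR)² + 4 fR V_g)]/2 = [−238 + √(238² + 4×238×22)]/2 = 20.3 m/s
Subgeostrophic (V < V_g = 22 m/s), as expected around a low.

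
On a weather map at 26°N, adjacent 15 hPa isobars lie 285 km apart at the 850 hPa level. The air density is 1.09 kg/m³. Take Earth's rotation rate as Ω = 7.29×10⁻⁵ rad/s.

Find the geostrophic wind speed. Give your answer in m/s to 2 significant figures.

76 m/s

Coriolis parameter at 26°N:
f = 2Ω sin φ = 2 × 7.29×10⁻⁵ × sin 26° = 6.39×10⁻⁵ s⁻¹
Pressure gradient: |∂P/∂n| = 1500 Pa / 285000 m = 5.26×10⁻³ Pa/m
Geostrophic balance (pressure-gradient force = Coriolis force):
V_g = (1/(fρ)) |∂P/∂n| = 5.26×10⁻³ / (6.39×10⁻⁵ × 1.09) = 75.5 m/s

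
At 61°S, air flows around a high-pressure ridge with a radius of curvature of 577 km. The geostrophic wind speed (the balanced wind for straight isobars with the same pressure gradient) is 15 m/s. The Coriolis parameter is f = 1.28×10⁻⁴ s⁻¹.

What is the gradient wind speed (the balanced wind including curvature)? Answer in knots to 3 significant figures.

Around a high, pressure-gradient force acts outward with centrifugal, so Coriolis balances both:
fV = (1/ρ)|∂P/∂n| + V²/R  →  V² − fR·V + fR·V_g = 0
With fR = 1.28×10⁻⁴ × 577×10³ m = 73.9 m/s:
V = [fR − √((fR)² − 4 fR V_g)]/2 = [73.9 − √(73.9² − 4×73.9×15)]/2 = 20.9 m/s
Supergeostrophic (V > V_g = 15 m/s), as expected around a high.
Converting: 20.9 m/s × 1.944 = 40.7 knots

40.7 knots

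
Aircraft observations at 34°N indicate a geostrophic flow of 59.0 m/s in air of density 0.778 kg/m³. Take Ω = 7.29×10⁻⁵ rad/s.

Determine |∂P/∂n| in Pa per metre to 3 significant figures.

3.74×10⁻³ Pa/m

Coriolis parameter at 34°N:
f = 2Ω sin φ = 2 × 7.29×10⁻⁵ × sin 34° = 8.15×10⁻⁵ s⁻¹
Geostrophic balance rearranged: |∂P/∂n| = f ρ V_g
|∂P/∂n| = 8.15×10⁻⁵ × 0.778 × 59.0 = 3.74×10⁻³ Pa/m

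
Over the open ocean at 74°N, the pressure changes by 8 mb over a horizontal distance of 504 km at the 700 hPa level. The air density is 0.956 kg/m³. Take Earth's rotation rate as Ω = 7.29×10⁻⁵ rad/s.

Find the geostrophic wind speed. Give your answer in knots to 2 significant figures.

Coriolis parameter at 74°N:
f = 2Ω sin φ = 2 × 7.29×10⁻⁵ × sin 74° = 1.40×10⁻⁴ s⁻¹
Pressure gradient: |∂P/∂n| = 800 Pa / 504000 m = 1.59×10⁻³ Pa/m
Geostrophic balance (pressure-gradient force = Coriolis force):
V_g = (1/(fρ)) |∂P/∂n| = 1.59×10⁻³ / (1.40×10⁻⁴ × 0.956) = 11.8 m/s
Converting: 11.8 m/s × 1.944 = 23 knots

23 knots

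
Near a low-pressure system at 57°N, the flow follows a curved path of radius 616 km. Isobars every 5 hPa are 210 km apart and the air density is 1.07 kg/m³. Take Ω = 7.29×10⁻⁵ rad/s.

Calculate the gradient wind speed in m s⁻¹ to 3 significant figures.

Coriolis parameter at 57°N:
f = 2Ω sin φ = 2 × 7.29×10⁻⁵ × sin 57° = 1.22×10⁻⁴ s⁻¹
Pressure gradient: |∂P/∂n| = 500 Pa / 210000 m = 2.38×10⁻³ Pa/m
Geostrophic speed: V_g = |∂P/∂n|/(fρ) = 2.38×10⁻³/(1.22×10⁻⁴ × 1.07) = 18.2 m/s
Around a low, centrifugal force acts outward with Coriolis, so pressure-gradient force balances both:
(1/ρ)|∂P/∂n| = fV + V²/R  →  V² + fR·V − fR·V_g = 0
With fR = 1.22×10⁻⁴ × 616×10³ m = 75.3 m/s:
V = [−fR + √((fR)² + 4 fR V_g)]/2 = [−75.3 + √(75.3² + 4×75.3×18.2)]/2 = 15.2 m/s
Subgeostrophic (V < V_g = 18.2 m/s), as expected around a low.

15.2 m s⁻¹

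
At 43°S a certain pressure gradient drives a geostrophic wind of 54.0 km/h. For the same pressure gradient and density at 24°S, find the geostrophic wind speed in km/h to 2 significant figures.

91 km/h

With the same pressure gradient and density, V_g ∝ 1/f ∝ 1/sin φ.
V₂ = V₁ · sin φ₁ / sin φ₂ = 54.0 × sin 43° / sin 24°
V₂ = 54.0 × 0.6820/0.4067 = 91 km/h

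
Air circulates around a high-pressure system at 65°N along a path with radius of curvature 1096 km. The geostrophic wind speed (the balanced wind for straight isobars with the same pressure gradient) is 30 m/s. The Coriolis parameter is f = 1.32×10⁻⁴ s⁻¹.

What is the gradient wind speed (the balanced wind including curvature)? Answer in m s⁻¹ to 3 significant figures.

Around a high, pressure-gradient force acts outward with centrifugal, so Coriolis balances both:
fV = (1/ρ)|∂P/∂n| + V²/R  →  V² − fR·V + fR·V_g = 0
With fR = 1.32×10⁻⁴ × 1096×10³ m = 145 m/s:
V = [fR − √((fR)² − 4 fR V_g)]/2 = [145 − √(145² − 4×145×30)]/2 = 42.5 m/s
Supergeostrophic (V > V_g = 30 m/s), as expected around a high.

42.5 m s⁻¹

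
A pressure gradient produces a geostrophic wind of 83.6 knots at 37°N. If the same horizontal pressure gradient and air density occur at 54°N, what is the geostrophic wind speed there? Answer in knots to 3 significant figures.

With the same pressure gradient and density, V_g ∝ 1/f ∝ 1/sin φ.
V₂ = V₁ · sin φ₁ / sin φ₂ = 83.6 × sin 37° / sin 54°
V₂ = 83.6 × 0.6018/0.8090 = 62.2 knots

62.2 knots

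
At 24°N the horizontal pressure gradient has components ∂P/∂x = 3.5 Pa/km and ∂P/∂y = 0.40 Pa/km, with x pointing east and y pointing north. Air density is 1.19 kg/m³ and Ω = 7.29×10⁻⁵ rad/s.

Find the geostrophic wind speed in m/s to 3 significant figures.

49.9 m/s

Coriolis parameter at 24°N:
f = 2Ω sin φ = 2 × 7.29×10⁻⁵ × sin 24° = 5.93×10⁻⁵ s⁻¹
Component geostrophic relations (x east, y north):
u_g = −(1/(fρ)) ∂P/∂y,  v_g = (1/(fρ)) ∂P/∂x
u_g = −(0.40×10⁻³)/(5.93×10⁻⁵ × 1.19) = −5.67 m/s;  v_g = (3.5×10⁻³)/(5.93×10⁻⁵ × 1.19) = 49.6 m/s
|V_g| = √(u_g² + v_g²) = 49.9 m/s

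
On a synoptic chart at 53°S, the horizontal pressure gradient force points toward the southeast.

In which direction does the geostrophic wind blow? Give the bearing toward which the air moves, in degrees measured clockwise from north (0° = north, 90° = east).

045°

The pressure-gradient force points toward the southeast (bearing 135°).
Geostrophic balance: in the Southern Hemisphere the Coriolis force deflects motion to the left, so the geostrophic wind blows 90° to the left of the pressure-gradient force (low pressure on the right).
Rotating 135° by 90° counterclockwise gives 045° — the wind blows toward the northeast.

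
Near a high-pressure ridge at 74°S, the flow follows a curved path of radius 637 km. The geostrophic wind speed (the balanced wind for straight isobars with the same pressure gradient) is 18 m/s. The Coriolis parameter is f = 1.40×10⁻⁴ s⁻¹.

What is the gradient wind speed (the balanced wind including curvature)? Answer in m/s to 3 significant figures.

Around a high, pressure-gradient force acts outward with centrifugal, so Coriolis balances both:
fV = (1/ρ)|∂P/∂n| + V²/R  →  V² − fR·V + fR·V_g = 0
With fR = 1.40×10⁻⁴ × 637×10³ m = 89.2 m/s:
V = [fR − √((fR)² − 4 fR V_g)]/2 = [89.2 − √(89.2² − 4×89.2×18)]/2 = 25 m/s
Supergeostrophic (V > V_g = 18 m/s), as expected around a high.

25.0 m/s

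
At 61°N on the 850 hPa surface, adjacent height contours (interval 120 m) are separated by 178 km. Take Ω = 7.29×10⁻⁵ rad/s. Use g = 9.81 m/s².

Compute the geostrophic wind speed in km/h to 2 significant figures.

190 km/h

Coriolis parameter at 61°N:
f = 2Ω sin φ = 2 × 7.29×10⁻⁵ × sin 61° = 1.28×10⁻⁴ s⁻¹
Height gradient: |∂Z/∂n| = 120 m / 178000 m = 6.74×10⁻⁴
On a pressure surface, geostrophic balance gives V_g = (g/f)|∂Z/∂n|:
V_g = 9.81 × 6.74×10⁻⁴ / 1.28×10⁻⁴ = 51.9 m/s
Converting: 51.9 m/s × 3.6 = 190 km/h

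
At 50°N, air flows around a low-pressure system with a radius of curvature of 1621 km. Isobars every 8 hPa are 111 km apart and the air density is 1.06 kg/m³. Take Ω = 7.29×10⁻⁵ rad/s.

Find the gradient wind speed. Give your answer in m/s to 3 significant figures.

Coriolis parameter at 50°N:
f = 2Ω sin φ = 2 × 7.29×10⁻⁵ × sin 50° = 1.12×10⁻⁴ s⁻¹
Pressure gradient: |∂P/∂n| = 800 Pa / 111000 m = 7.21×10⁻³ Pa/m
Geostrophic speed: V_g = |∂P/∂n|/(fρ) = 7.21×10⁻³/(1.12×10⁻⁴ × 1.06) = 60.9 m/s
Around a low, centrifugal force acts outward with Coriolis, so pressure-gradient force balances both:
(1/ρ)|∂P/∂n| = fV + V²/R  →  V² + fR·V − fR·V_g = 0
With fR = 1.12×10⁻⁴ × 1621×10³ m = 181 m/s:
V = [−fR + √((fR)² + 4 fR V_g)]/2 = [−181 + √(181² + 4×181×60.9)]/2 = 48.1 m/s
Subgeostrophic (V < V_g = 60.9 m/s), as expected around a low.

48.1 m/s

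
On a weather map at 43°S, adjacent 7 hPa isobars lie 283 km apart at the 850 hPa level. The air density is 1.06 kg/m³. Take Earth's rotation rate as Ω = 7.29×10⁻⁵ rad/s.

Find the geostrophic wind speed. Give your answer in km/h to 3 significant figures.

84.5 km/h

Coriolis parameter at 43°S:
f = 2Ω sin φ = 2 × 7.29×10⁻⁵ × sin 43° = 9.94×10⁻⁵ s⁻¹
Pressure gradient: |∂P/∂n| = 700 Pa / 283000 m = 2.47×10⁻³ Pa/m
Geostrophic balance (pressure-gradient force = Coriolis force):
V_g = (1/(fρ)) |∂P/∂n| = 2.47×10⁻³ / (9.94×10⁻⁵ × 1.06) = 23.5 m/s
Converting: 23.5 m/s × 3.6 = 84.5 km/h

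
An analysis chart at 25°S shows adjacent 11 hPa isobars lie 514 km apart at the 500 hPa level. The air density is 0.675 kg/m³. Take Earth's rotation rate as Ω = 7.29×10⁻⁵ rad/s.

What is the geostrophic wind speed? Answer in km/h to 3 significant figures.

185 km/h

Coriolis parameter at 25°S:
f = 2Ω sin φ = 2 × 7.29×10⁻⁵ × sin 25° = 6.16×10⁻⁵ s⁻¹
Pressure gradient: |∂P/∂n| = 1100 Pa / 514000 m = 2.14×10⁻³ Pa/m
Geostrophic balance (pressure-gradient force = Coriolis force):
V_g = (1/(fρ)) |∂P/∂n| = 2.14×10⁻³ / (6.16×10⁻⁵ × 0.675) = 51.5 m/s
Converting: 51.5 m/s × 3.6 = 185 km/h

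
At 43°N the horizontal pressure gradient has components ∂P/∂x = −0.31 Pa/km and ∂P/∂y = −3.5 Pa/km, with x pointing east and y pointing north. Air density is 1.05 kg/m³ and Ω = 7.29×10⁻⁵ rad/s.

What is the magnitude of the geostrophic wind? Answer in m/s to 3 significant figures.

33.7 m/s

Coriolis parameter at 43°N:
f = 2Ω sin φ = 2 × 7.29×10⁻⁵ × sin 43° = 9.94×10⁻⁵ s⁻¹
Component geostrophic relations (x east, y north):
u_g = −(1/(fρ)) ∂P/∂y,  v_g = (1/(fρ)) ∂P/∂x
u_g = −(−3.5×10⁻³)/(9.94×10⁻⁵ × 1.05) = 33.5 m/s;  v_g = (−0.31×10⁻³)/(9.94×10⁻⁵ × 1.05) = −2.97 m/s
|V_g| = √(u_g² + v_g²) = 33.7 m/s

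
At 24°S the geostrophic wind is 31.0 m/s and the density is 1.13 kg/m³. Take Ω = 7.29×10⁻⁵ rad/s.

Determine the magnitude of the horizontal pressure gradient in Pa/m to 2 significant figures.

2.1×10⁻³ Pa/m

Coriolis parameter at 24°S:
f = 2Ω sin φ = 2 × 7.29×10⁻⁵ × sin 24° = 5.93×10⁻⁵ s⁻¹
Geostrophic balance rearranged: |∂P/∂n| = f ρ V_g
|∂P/∂n| = 5.93×10⁻⁵ × 1.13 × 31.0 = 2.08×10⁻³ Pa/m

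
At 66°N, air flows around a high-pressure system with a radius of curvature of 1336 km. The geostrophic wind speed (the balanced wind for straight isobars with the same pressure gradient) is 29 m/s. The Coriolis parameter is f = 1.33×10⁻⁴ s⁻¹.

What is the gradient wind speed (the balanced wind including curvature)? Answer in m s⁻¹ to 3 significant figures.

36.5 m s⁻¹

Around a high, pressure-gradient force acts outward with centrifugal, so Coriolis balances both:
fV = (1/ρ)|∂P/∂n| + V²/R  →  V² − fR·V + fR·V_g = 0
With fR = 1.33×10⁻⁴ × 1336×10³ m = 178 m/s:
V = [fR − √((fR)² − 4 fR V_g)]/2 = [178 − √(178² − 4×178×29)]/2 = 36.5 m/s
Supergeostrophic (V > V_g = 29 m/s), as expected around a high.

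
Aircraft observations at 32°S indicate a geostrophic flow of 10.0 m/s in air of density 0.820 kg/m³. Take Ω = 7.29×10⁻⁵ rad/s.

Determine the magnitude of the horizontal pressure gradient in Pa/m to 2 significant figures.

6.3×10⁻⁴ Pa/m

Coriolis parameter at 32°S:
f = 2Ω sin φ = 2 × 7.29×10⁻⁵ × sin 32° = 7.73×10⁻⁵ s⁻¹
Geostrophic balance rearranged: |∂P/∂n| = f ρ V_g
|∂P/∂n| = 7.73×10⁻⁵ × 0.820 × 10.0 = 6.34×10⁻⁴ Pa/m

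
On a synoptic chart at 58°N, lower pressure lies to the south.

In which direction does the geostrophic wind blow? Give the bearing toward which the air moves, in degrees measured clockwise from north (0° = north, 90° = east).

The pressure-gradient force points toward the south (bearing 180°).
Geostrophic balance: in the Northern Hemisphere the Coriolis force deflects motion to the right, so the geostrophic wind blows 90° to the right of the pressure-gradient force (low pressure on the left).
Rotating 180° by 90° clockwise gives 270° — the wind blows toward the west.

270°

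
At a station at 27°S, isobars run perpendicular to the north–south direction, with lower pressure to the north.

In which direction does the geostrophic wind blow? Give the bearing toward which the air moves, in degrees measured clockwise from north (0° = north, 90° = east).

The pressure-gradient force points toward the north (bearing 000°).
Geostrophic balance: in the Southern Hemisphere the Coriolis force deflects motion to the left, so the geostrophic wind blows 90° to the left of the pressure-gradient force (low pressure on the right).
Rotating 000° by 90° counterclockwise gives 270° — the wind blows toward the west.

270°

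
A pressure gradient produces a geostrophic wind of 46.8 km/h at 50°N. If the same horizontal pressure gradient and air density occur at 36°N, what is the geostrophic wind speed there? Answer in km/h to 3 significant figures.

61.0 km/h

With the same pressure gradient and density, V_g ∝ 1/f ∝ 1/sin φ.
V₂ = V₁ · sin φ₁ / sin φ₂ = 46.8 × sin 50° / sin 36°
V₂ = 46.8 × 0.7660/0.5878 = 61.0 km/h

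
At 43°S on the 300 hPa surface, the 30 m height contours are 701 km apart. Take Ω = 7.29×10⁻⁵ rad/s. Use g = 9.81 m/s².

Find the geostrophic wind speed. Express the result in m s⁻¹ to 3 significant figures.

4.22 m s⁻¹

Coriolis parameter at 43°S:
f = 2Ω sin φ = 2 × 7.29×10⁻⁵ × sin 43° = 9.94×10⁻⁵ s⁻¹
Height gradient: |∂Z/∂n| = 30 m / 701000 m = 4.28×10⁻⁵
On a pressure surface, geostrophic balance gives V_g = (g/f)|∂Z/∂n|:
V_g = 9.81 × 4.28×10⁻⁵ / 9.94×10⁻⁵ = 4.22 m/s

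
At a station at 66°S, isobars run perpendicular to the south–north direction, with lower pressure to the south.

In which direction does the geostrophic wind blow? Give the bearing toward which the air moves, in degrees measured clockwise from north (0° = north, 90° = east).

The pressure-gradient force points toward the south (bearing 180°).
Geostrophic balance: in the Southern Hemisphere the Coriolis force deflects motion to the left, so the geostrophic wind blows 90° to the left of the pressure-gradient force (low pressure on the right).
Rotating 180° by 90° counterclockwise gives 090° — the wind blows toward the east.

090°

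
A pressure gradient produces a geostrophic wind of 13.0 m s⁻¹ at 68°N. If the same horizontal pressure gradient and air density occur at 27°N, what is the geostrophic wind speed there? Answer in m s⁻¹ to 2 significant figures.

With the same pressure gradient and density, V_g ∝ 1/f ∝ 1/sin φ.
V₂ = V₁ · sin φ₁ / sin φ₂ = 13.0 × sin 68° / sin 27°
V₂ = 13.0 × 0.9272/0.4540 = 27 m s⁻¹

27 m s⁻¹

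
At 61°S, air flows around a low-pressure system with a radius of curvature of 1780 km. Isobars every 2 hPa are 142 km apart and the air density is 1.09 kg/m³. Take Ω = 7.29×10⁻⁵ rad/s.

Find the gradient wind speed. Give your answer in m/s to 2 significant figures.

Coriolis parameter at 61°S:
f = 2Ω sin φ = 2 × 7.29×10⁻⁵ × sin 61° = 1.28×10⁻⁴ s⁻¹
Pressure gradient: |∂P/∂n| = 200 Pa / 142000 m = 1.41×10⁻³ Pa/m
Geostrophic speed: V_g = |∂P/∂n|/(fρ) = 1.41×10⁻³/(1.28×10⁻⁴ × 1.09) = 10.1 m/s
Around a low, centrifugal force acts outward with Coriolis, so pressure-gradient force balances both:
(1/ρ)|∂P/∂n| = fV + V²/R  →  V² + fR·V − fR·V_g = 0
With fR = 1.28×10⁻⁴ × 1780×10³ m = 227 m/s:
V = [−fR + √((fR)² + 4 fR V_g)]/2 = [−227 + √(227² + 4×227×10.1)]/2 = 9.72 m/s
Subgeostrophic (V < V_g = 10.1 m/s), as expected around a low.

9.7 m/s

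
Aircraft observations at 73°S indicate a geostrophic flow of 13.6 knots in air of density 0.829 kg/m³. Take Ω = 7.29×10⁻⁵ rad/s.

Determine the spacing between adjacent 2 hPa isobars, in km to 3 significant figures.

247 km

Coriolis parameter at 73°S:
f = 2Ω sin φ = 2 × 7.29×10⁻⁵ × sin 73° = 1.39×10⁻⁴ s⁻¹
Wind speed in SI: 13.6 knots = 7.00 m/s
Geostrophic balance rearranged: |∂P/∂n| = f ρ V_g
|∂P/∂n| = 1.39×10⁻⁴ × 0.829 × 7.00 = 8.09×10⁻⁴ Pa/m
Isobar spacing: Δn = ΔP/|∂P/∂n| = 200 Pa / 8.09×10⁻⁴ Pa/m = 247312 m ≈ 247 km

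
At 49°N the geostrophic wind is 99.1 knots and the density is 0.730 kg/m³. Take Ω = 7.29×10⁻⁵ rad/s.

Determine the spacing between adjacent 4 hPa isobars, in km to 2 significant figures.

Coriolis parameter at 49°N:
f = 2Ω sin φ = 2 × 7.29×10⁻⁵ × sin 49° = 1.10×10⁻⁴ s⁻¹
Wind speed in SI: 99.1 knots = 51.0 m/s
Geostrophic balance rearranged: |∂P/∂n| = f ρ V_g
|∂P/∂n| = 1.10×10⁻⁴ × 0.730 × 51.0 = 4.10×10⁻³ Pa/m
Isobar spacing: Δn = ΔP/|∂P/∂n| = 400 Pa / 4.10×10⁻³ Pa/m = 97676 m ≈ 98 km

98 km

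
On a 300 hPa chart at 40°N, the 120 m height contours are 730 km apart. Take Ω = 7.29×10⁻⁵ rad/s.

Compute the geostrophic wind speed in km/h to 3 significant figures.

61.9 km/h

Coriolis parameter at 40°N:
f = 2Ω sin φ = 2 × 7.29×10⁻⁵ × sin 40° = 9.37×10⁻⁵ s⁻¹
Height gradient: |∂Z/∂n| = 120 m / 730000 m = 1.64×10⁻⁴
On a pressure surface, geostrophic balance gives V_g = (g/f)|∂Z/∂n|:
V_g = 9.81 × 1.64×10⁻⁴ / 9.37×10⁻⁵ = 17.2 m/s
Converting: 17.2 m/s × 3.6 = 61.9 km/h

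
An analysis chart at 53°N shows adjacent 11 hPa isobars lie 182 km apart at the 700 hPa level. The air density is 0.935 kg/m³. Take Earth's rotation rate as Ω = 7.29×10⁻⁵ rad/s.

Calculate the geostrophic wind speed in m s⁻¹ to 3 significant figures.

Coriolis parameter at 53°N:
f = 2Ω sin φ = 2 × 7.29×10⁻⁵ × sin 53° = 1.16×10⁻⁴ s⁻¹
Pressure gradient: |∂P/∂n| = 1100 Pa / 182000 m = 6.04×10⁻³ Pa/m
Geostrophic balance (pressure-gradient force = Coriolis force):
V_g = (1/(fρ)) |∂P/∂n| = 6.04×10⁻³ / (1.16×10⁻⁴ × 0.935) = 55.5 m/s

55.5 m s⁻¹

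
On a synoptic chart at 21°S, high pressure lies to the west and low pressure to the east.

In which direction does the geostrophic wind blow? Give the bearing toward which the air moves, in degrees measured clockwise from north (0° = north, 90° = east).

The pressure-gradient force points toward the east (bearing 090°).
Geostrophic balance: in the Southern Hemisphere the Coriolis force deflects motion to the left, so the geostrophic wind blows 90° to the left of the pressure-gradient force (low pressure on the right).
Rotating 090° by 90° counterclockwise gives 000° — the wind blows toward the north.

000°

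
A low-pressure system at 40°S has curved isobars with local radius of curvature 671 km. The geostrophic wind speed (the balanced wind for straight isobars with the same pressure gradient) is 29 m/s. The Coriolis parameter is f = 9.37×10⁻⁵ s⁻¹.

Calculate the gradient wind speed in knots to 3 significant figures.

Around a low, centrifugal force acts outward with Coriolis, so pressure-gradient force balances both:
(1/ρ)|∂P/∂n| = fV + V²/R  →  V² + fR·V − fR·V_g = 0
With fR = 9.37×10⁻⁵ × 671×10³ m = 62.9 m/s:
V = [−fR + √((fR)² + 4 fR V_g)]/2 = [−62.9 + √(62.9² + 4×62.9×29)]/2 = 21.6 m/s
Subgeostrophic (V < V_g = 29 m/s), as expected around a low.
Converting: 21.6 m/s × 1.944 = 42.0 knots

42.0 knots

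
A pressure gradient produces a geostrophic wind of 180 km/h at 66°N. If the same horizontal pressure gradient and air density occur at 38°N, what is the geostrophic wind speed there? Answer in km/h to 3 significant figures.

267 km/h

With the same pressure gradient and density, V_g ∝ 1/f ∝ 1/sin φ.
V₂ = V₁ · sin φ₁ / sin φ₂ = 180 × sin 66° / sin 38°
V₂ = 180 × 0.9135/0.6157 = 267 km/h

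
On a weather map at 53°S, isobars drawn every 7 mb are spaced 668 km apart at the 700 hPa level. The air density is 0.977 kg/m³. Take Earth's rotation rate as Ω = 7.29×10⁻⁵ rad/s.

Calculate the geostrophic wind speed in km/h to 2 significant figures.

33 km/h

Coriolis parameter at 53°S:
f = 2Ω sin φ = 2 × 7.29×10⁻⁵ × sin 53° = 1.16×10⁻⁴ s⁻¹
Pressure gradient: |∂P/∂n| = 700 Pa / 668000 m = 1.05×10⁻³ Pa/m
Geostrophic balance (pressure-gradient force = Coriolis force):
V_g = (1/(fρ)) |∂P/∂n| = 1.05×10⁻³ / (1.16×10⁻⁴ × 0.977) = 9.21 m/s
Converting: 9.21 m/s × 3.6 = 33 km/h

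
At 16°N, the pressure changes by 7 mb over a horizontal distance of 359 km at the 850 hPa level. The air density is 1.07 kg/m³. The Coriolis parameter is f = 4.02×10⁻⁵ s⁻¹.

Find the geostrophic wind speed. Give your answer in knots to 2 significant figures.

Pressure gradient: |∂P/∂n| = 700 Pa / 359000 m = 1.95×10⁻³ Pa/m
Geostrophic balance (pressure-gradient force = Coriolis force):
V_g = (1/(fρ)) |∂P/∂n| = 1.95×10⁻³ / (4.02×10⁻⁵ × 1.07) = 45.3 m/s
Converting: 45.3 m/s × 1.944 = 88 knots

88 knots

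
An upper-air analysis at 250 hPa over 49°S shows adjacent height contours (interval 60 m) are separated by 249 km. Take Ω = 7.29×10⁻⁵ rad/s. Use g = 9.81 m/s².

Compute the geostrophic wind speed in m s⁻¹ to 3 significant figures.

21.5 m s⁻¹

Coriolis parameter at 49°S:
f = 2Ω sin φ = 2 × 7.29×10⁻⁵ × sin 49° = 1.10×10⁻⁴ s⁻¹
Height gradient: |∂Z/∂n| = 60 m / 249000 m = 2.41×10⁻⁴
On a pressure surface, geostrophic balance gives V_g = (g/f)|∂Z/∂n|:
V_g = 9.81 × 2.41×10⁻⁴ / 1.10×10⁻⁴ = 21.5 m/s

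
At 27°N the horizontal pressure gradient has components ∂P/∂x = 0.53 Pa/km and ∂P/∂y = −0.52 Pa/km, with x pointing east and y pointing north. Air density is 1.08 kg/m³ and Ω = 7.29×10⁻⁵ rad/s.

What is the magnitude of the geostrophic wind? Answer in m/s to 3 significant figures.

10.4 m/s

Coriolis parameter at 27°N:
f = 2Ω sin φ = 2 × 7.29×10⁻⁵ × sin 27° = 6.62×10⁻⁵ s⁻¹
Component geostrophic relations (x east, y north):
u_g = −(1/(fρ)) ∂P/∂y,  v_g = (1/(fρ)) ∂P/∂x
u_g = −(−0.52×10⁻³)/(6.62×10⁻⁵ × 1.08) = 7.27 m/s;  v_g = (0.53×10⁻³)/(6.62×10⁻⁵ × 1.08) = 7.41 m/s
|V_g| = √(u_g² + v_g²) = 10.4 m/s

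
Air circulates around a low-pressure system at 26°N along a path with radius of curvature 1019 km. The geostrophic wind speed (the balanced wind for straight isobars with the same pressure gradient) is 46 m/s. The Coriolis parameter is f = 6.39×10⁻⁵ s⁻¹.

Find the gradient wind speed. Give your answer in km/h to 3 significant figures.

Around a low, centrifugal force acts outward with Coriolis, so pressure-gradient force balances both:
(1/ρ)|∂P/∂n| = fV + V²/R  →  V² + fR·V − fR·V_g = 0
With fR = 6.39×10⁻⁵ × 1019×10³ m = 65.1 m/s:
V = [−fR + √((fR)² + 4 fR V_g)]/2 = [−65.1 + √(65.1² + 4×65.1×46)]/2 = 31.1 m/s
Subgeostrophic (V < V_g = 46 m/s), as expected around a low.
Converting: 31.1 m/s × 3.6 = 112 km/h

112 km/h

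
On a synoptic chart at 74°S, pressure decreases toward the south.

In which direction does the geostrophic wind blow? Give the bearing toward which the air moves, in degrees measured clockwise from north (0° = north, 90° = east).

The pressure-gradient force points toward the south (bearing 180°).
Geostrophic balance: in the Southern Hemisphere the Coriolis force deflects motion to the left, so the geostrophic wind blows 90° to the left of the pressure-gradient force (low pressure on the right).
Rotating 180° by 90° counterclockwise gives 090° — the wind blows toward the east.

090°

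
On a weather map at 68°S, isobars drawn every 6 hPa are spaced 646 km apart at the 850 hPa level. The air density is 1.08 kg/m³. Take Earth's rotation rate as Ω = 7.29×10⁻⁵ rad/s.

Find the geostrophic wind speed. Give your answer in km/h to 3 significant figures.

22.9 km/h

Coriolis parameter at 68°S:
f = 2Ω sin φ = 2 × 7.29×10⁻⁵ × sin 68° = 1.35×10⁻⁴ s⁻¹
Pressure gradient: |∂P/∂n| = 600 Pa / 646000 m = 9.29×10⁻⁴ Pa/m
Geostrophic balance (pressure-gradient force = Coriolis force):
V_g = (1/(fρ)) |∂P/∂n| = 9.29×10⁻⁴ / (1.35×10⁻⁴ × 1.08) = 6.36 m/s
Converting: 6.36 m/s × 3.6 = 22.9 km/h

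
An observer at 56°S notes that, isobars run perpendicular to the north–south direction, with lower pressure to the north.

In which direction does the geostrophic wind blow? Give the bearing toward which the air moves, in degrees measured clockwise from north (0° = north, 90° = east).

The pressure-gradient force points toward the north (bearing 000°).
Geostrophic balance: in the Southern Hemisphere the Coriolis force deflects motion to the left, so the geostrophic wind blows 90° to the left of the pressure-gradient force (low pressure on the right).
Rotating 000° by 90° counterclockwise gives 270° — the wind blows toward the west.

270°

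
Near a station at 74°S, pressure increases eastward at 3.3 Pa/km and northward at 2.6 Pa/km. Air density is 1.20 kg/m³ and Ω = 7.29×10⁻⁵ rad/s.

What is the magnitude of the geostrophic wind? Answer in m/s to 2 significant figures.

Coriolis parameter at 74°S:
f = 2Ω sin φ = 2 × 7.29×10⁻⁵ × sin 74° = 1.40×10⁻⁴ s⁻¹
In the Southern Hemisphere f is negative: f = −1.40×10⁻⁴ s⁻¹.
Component geostrophic relations (x east, y north):
u_g = −(1/(fρ)) ∂P/∂y,  v_g = (1/(fρ)) ∂P/∂x
u_g = −(2.6×10⁻³)/(−1.40×10⁻⁴ × 1.20) = 15.5 m/s;  v_g = (3.3×10⁻³)/(−1.40×10⁻⁴ × 1.20) = −19.6 m/s
|V_g| = √(u_g² + v_g²) = 25.0 m/s

25 m/s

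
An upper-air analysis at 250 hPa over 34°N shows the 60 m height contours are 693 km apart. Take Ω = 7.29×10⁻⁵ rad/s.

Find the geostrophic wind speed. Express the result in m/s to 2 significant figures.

Coriolis parameter at 34°N:
f = 2Ω sin φ = 2 × 7.29×10⁻⁵ × sin 34° = 8.15×10⁻⁵ s⁻¹
Height gradient: |∂Z/∂n| = 60 m / 693000 m = 8.66×10⁻⁵
On a pressure surface, geostrophic balance gives V_g = (g/f)|∂Z/∂n|:
V_g = 9.81 × 8.66×10⁻⁵ / 8.15×10⁻⁵ = 10.4 m/s

10 m/s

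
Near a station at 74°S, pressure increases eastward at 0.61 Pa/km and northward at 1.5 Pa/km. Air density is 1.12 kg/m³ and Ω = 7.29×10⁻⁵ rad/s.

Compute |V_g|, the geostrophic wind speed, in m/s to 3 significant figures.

Coriolis parameter at 74°S:
f = 2Ω sin φ = 2 × 7.29×10⁻⁵ × sin 74° = 1.40×10⁻⁴ s⁻¹
In the Southern Hemisphere f is negative: f = −1.40×10⁻⁴ s⁻¹.
Component geostrophic relations (x east, y north):
u_g = −(1/(fρ)) ∂P/∂y,  v_g = (1/(fρ)) ∂P/∂x
u_g = −(1.5×10⁻³)/(−1.40×10⁻⁴ × 1.12) = 9.56 m/s;  v_g = (0.61×10⁻³)/(−1.40×10⁻⁴ × 1.12) = −3.89 m/s
|V_g| = √(u_g² + v_g²) = 10.3 m/s

10.3 m/s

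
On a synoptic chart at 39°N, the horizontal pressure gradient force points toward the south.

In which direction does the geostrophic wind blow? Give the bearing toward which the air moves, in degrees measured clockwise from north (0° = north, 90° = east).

270°

The pressure-gradient force points toward the south (bearing 180°).
Geostrophic balance: in the Northern Hemisphere the Coriolis force deflects motion to the right, so the geostrophic wind blows 90° to the right of the pressure-gradient force (low pressure on the left).
Rotating 180° by 90° clockwise gives 270° — the wind blows toward the west.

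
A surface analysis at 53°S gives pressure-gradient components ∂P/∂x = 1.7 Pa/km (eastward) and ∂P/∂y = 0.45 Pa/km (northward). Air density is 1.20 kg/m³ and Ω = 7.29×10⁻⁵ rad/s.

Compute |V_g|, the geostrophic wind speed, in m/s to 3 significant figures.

12.6 m/s

Coriolis parameter at 53°S:
f = 2Ω sin φ = 2 × 7.29×10⁻⁵ × sin 53° = 1.16×10⁻⁴ s⁻¹
In the Southern Hemisphere f is negative: f = −1.16×10⁻⁴ s⁻¹.
Component geostrophic relations (x east, y north):
u_g = −(1/(fρ)) ∂P/∂y,  v_g = (1/(fρ)) ∂P/∂x
u_g = −(0.45×10⁻³)/(−1.16×10⁻⁴ × 1.20) = 3.22 m/s;  v_g = (1.7×10⁻³)/(−1.16×10⁻⁴ × 1.20) = −12.2 m/s
|V_g| = √(u_g² + v_g²) = 12.6 m/s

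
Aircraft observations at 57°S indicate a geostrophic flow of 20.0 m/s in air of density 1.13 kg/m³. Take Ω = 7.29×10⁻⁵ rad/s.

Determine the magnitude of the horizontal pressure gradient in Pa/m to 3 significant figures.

Coriolis parameter at 57°S:
f = 2Ω sin φ = 2 × 7.29×10⁻⁵ × sin 57° = 1.22×10⁻⁴ s⁻¹
Geostrophic balance rearranged: |∂P/∂n| = f ρ V_g
|∂P/∂n| = 1.22×10⁻⁴ × 1.13 × 20.0 = 2.76×10⁻³ Pa/m

2.76×10⁻³ Pa/m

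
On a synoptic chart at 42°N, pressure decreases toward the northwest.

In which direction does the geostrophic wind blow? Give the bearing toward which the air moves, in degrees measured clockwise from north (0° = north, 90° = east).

045°

The pressure-gradient force points toward the northwest (bearing 315°).
Geostrophic balance: in the Northern Hemisphere the Coriolis force deflects motion to the right, so the geostrophic wind blows 90° to the right of the pressure-gradient force (low pressure on the left).
Rotating 315° by 90° clockwise gives 045° — the wind blows toward the northeast.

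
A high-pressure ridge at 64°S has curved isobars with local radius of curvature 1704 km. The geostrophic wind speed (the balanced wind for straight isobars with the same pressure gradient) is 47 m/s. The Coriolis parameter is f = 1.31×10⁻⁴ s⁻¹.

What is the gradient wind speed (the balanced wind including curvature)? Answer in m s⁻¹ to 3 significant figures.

67.3 m s⁻¹

Around a high, pressure-gradient force acts outward with centrifugal, so Coriolis balances both:
fV = (1/ρ)|∂P/∂n| + V²/R  →  V² − fR·V + fR·V_g = 0
With fR = 1.31×10⁻⁴ × 1704×10³ m = 223 m/s:
V = [fR − √((fR)² − 4 fR V_g)]/2 = [223 − √(223² − 4×223×47)]/2 = 67.3 m/s
Supergeostrophic (V > V_g = 47 m/s), as expected around a high.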